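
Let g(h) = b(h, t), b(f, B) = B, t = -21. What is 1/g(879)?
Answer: -1/21 ≈ -0.047619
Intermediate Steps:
g(h) = -21
1/g(879) = 1/(-21) = -1/21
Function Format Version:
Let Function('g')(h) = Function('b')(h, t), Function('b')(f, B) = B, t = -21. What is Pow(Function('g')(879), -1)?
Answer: Rational(-1, 21) ≈ -0.047619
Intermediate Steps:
Function('g')(h) = -21
Pow(Function('g')(879), -1) = Pow(-21, -1) = Rational(-1, 21)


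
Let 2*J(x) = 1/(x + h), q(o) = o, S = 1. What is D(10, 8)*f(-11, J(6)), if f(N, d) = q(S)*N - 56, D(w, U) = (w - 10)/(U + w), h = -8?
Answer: 0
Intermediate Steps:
D(w, U) = (-10 + w)/(U + w)
J(x) = 1/(2*(-8 + x)) (J(x) = 1/(2*(x - 8)) = 1/(2*(-8 + x)))
f(N, d) = -56 + N (f(N, d) = 1*N - 56 = N - 56 = -56 + N)
D(10, 8)*f(-11, J(6)) = ((-10 + 10)/(8 + 10))*(-56 - 11) = (0/18)*(-67) = ((1/18)*0)*(-67) = 0*(-67) = 0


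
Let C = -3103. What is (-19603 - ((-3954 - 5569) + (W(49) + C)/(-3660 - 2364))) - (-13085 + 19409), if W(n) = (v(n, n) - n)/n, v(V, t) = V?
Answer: -98820799/6024 ≈ -16405.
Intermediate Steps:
W(n) = 0 (W(n) = (n - n)/n = 0/n = 0)
(-19603 - ((-3954 - 5569) + (W(49) + C)/(-3660 - 2364))) - (-13085 + 19409) = (-19603 - ((-3954 - 5569) + (0 - 3103)/(-3660 - 2364))) - (-13085 + 19409) = (-19603 - (-9523 - 3103/(-6024))) - 1*6324 = (-19603 - (-9523 - 3103*(-1/6024))) - 6324 = (-19603 - (-9523 + 3103/6024)) - 6324 = (-19603 - 1*(-57363449/6024)) - 6324 = (-19603 + 57363449/6024) - 6324 = -60725023/6024 - 6324 = -98820799/6024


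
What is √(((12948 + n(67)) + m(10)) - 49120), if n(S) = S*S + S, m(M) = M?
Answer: I*√31606 ≈ 177.78*I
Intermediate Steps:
n(S) = S + S² (n(S) = S² + S = S + S²)
√(((12948 + n(67)) + m(10)) - 49120) = √(((12948 + 67*(1 + 67)) + 10) - 49120) = √(((12948 + 67*68) + 10) - 49120) = √(((12948 + 4556) + 10) - 49120) = √((17504 + 10) - 49120) = √(17514 - 49120) = √(-31606) = I*√31606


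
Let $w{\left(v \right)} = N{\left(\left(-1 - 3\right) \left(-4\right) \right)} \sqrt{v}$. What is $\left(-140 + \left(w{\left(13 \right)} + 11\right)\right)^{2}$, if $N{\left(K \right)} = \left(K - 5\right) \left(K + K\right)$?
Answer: $1627393 - 90816 \sqrt{13} \approx 1.3 \cdot 10^{6}$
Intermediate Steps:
$N{\left(K \right)} = 2 K \left(-5 + K\right)$ ($N{\left(K \right)} = \left(-5 + K\right) 2 K = 2 K \left(-5 + K\right)$)
$w{\left(v \right)} = 352 \sqrt{v}$ ($w{\left(v \right)} = 2 \left(-1 - 3\right) \left(-4\right) \left(-5 + \left(-1 - 3\right) \left(-4\right)\right) \sqrt{v} = 2 \left(\left(-4\right) \left(-4\right)\right) \left(-5 - -16\right) \sqrt{v} = 2 \cdot 16 \left(-5 + 16\right) \sqrt{v} = 2 \cdot 16 \cdot 11 \sqrt{v} = 352 \sqrt{v}$)
$\left(-140 + \left(w{\left(13 \right)} + 11\right)\right)^{2} = \left(-140 + \left(352 \sqrt{13} + 11\right)\right)^{2} = \left(-140 + \left(11 + 352 \sqrt{13}\right)\right)^{2} = \left(-129 + 352 \sqrt{13}\right)^{2}$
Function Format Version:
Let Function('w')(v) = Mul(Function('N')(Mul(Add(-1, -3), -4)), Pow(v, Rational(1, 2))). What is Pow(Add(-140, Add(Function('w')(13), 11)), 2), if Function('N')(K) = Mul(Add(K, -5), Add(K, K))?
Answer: Add(1627393, Mul(-90816, Pow(13, Rational(1, 2)))) ≈ 1.3000e+6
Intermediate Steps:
Function('N')(K) = Mul(2, K, Add(-5, K)) (Function('N')(K) = Mul(Add(-5, K), Mul(2, K)) = Mul(2, K, Add(-5, K)))
Function('w')(v) = Mul(352, Pow(v, Rational(1, 2))) (Function('w')(v) = Mul(Mul(2, Mul(Add(-1, -3), -4), Add(-5, Mul(Add(-1, -3), -4))), Pow(v, Rational(1, 2))) = Mul(Mul(2, Mul(-4, -4), Add(-5, Mul(-4, -4))), Pow(v, Rational(1, 2))) = Mul(Mul(2, 16, Add(-5, 16)), Pow(v, Rational(1, 2))) = Mul(Mul(2, 16, 11), Pow(v, Rational(1, 2))) = Mul(352, Pow(v, Rational(1, 2))))
Pow(Add(-140, Add(Function('w')(13), 11)), 2) = Pow(Add(-140, Add(Mul(352, Pow(13, Rational(1, 2))), 11)), 2) = Pow(Add(-140, Add(11, Mul(352, Pow(13, Rational(1, 2))))), 2) = Pow(Add(-129, Mul(352, Pow(13, Rational(1, 2)))), 2)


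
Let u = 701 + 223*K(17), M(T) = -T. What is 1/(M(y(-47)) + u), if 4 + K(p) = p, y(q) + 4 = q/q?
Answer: 1/3603 ≈ 0.00027755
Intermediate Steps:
y(q) = -3 (y(q) = -4 + q/q = -4 + 1 = -3)
K(p) = -4 + p
u = 3600 (u = 701 + 223*(-4 + 17) = 701 + 223*13 = 701 + 2899 = 3600)
1/(M(y(-47)) + u) = 1/(-1*(-3) + 3600) = 1/(3 + 3600) = 1/3603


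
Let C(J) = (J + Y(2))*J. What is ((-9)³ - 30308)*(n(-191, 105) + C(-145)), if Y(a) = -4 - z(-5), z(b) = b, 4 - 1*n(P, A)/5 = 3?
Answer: -648207745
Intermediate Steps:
n(P, A) = 5 (n(P, A) = 20 - 5*3 = 20 - 15 = 5)
Y(a) = 1 (Y(a) = -4 - 1*(-5) = -4 + 5 = 1)
C(J) = J*(1 + J) (C(J) = (J + 1)*J = (1 + J)*J = J*(1 + J))
((-9)³ - 30308)*(n(-191, 105) + C(-145)) = ((-9)³ - 30308)*(5 - 145*(1 - 145)) = (-729 - 30308)*(5 - 145*(-144)) = -31037*(5 + 20880) = -31037*20885 = -648207745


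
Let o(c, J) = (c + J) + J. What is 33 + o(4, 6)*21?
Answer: 369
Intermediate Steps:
o(c, J) = c + 2*J (o(c, J) = (J + c) + J = c + 2*J)
33 + o(4, 6)*21 = 33 + (4 + 2*6)*21 = 33 + (4 + 12)*21 = 33 + 16*21 = 33 + 336 = 369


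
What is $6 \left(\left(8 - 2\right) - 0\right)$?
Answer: $36$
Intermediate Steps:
$6 \left(\left(8 - 2\right) - 0\right) = 6 \left(\left(8 - 2\right) + 0\right) = 6 \left(6 + 0\right) = 6 \cdot 6 = 36$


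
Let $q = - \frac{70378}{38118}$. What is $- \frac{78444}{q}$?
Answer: $\frac{1495064196}{35189} \approx 42487.0$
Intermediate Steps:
$q = - \frac{35189}{19059}$ ($q = \left(-70378\right) \frac{1}{38118} = - \frac{35189}{19059} \approx -1.8463$)
$- \frac{78444}{q} = - \frac{78444}{- \frac{35189}{19059}} = \left(-78444\right) \left(- \frac{19059}{35189}\right) = \frac{1495064196}{35189}$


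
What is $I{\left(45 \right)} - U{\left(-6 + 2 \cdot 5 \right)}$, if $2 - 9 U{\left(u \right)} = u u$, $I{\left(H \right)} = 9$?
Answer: $\frac{95}{9} \approx 10.556$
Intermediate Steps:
$U{\left(u \right)} = \frac{2}{9} - \frac{u^{2}}{9}$ ($U{\left(u \right)} = \frac{2}{9} - \frac{u u}{9} = \frac{2}{9} - \frac{u^{2}}{9}$)
$I{\left(45 \right)} - U{\left(-6 + 2 \cdot 5 \right)} = 9 - \left(\frac{2}{9} - \frac{\left(-6 + 2 \cdot 5\right)^{2}}{9}\right) = 9 - \left(\frac{2}{9} - \frac{\left(-6 + 10\right)^{2}}{9}\right) = 9 - \left(\frac{2}{9} - \frac{4^{2}}{9}\right) = 9 - \left(\frac{2}{9} - \frac{16}{9}\right) = 9 - - \frac{14}{9} = 9 + \frac{14}{9} = \frac{95}{9}$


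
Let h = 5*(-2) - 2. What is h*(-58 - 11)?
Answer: 828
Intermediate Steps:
h = -12 (h = -10 - 2 = -12)
h*(-58 - 11) = -12*(-58 - 11) = -12*(-69) = 828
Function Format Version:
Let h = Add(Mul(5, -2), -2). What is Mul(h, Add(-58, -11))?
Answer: 828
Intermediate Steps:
h = -12 (h = Add(-10, -2) = -12)
Mul(h, Add(-58, -11)) = Mul(-12, Add(-58, -11)) = Mul(-12, -69) = 828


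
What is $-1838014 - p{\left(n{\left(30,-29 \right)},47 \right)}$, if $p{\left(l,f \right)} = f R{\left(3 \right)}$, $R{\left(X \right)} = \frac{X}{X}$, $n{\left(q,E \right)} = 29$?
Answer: $-1838061$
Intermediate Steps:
$R{\left(X \right)} = 1$
$p{\left(l,f \right)} = f$ ($p{\left(l,f \right)} = f 1 = f$)
$-1838014 - p{\left(n{\left(30,-29 \right)},47 \right)} = -1838014 - 47 = -1838061$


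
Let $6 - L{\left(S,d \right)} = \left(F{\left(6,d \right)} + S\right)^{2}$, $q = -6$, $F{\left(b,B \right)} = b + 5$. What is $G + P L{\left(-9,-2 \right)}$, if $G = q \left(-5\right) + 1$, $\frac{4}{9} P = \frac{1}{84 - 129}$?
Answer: $\frac{309}{10} \approx 30.9$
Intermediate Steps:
$F{\left(b,B \right)} = 5 + b$
$P = - \frac{1}{20}$ ($P = \frac{9}{4 \left(84 - 129\right)} = \frac{9}{4 \left(-45\right)} = \frac{9}{4} \left(- \frac{1}{45}\right) = - \frac{1}{20} \approx -0.05$)
$L{\left(S,d \right)} = 6 - \left(11 + S\right)^{2}$ ($L{\left(S,d \right)} = 6 - \left(\left(5 + 6\right) + S\right)^{2} = 6 - \left(11 + S\right)^{2}$)
$G = 31$ ($G = \left(-6\right) \left(-5\right) + 1 = 30 + 1 = 31$)
$G + P L{\left(-9,-2 \right)} = 31 - \frac{6 - \left(11 - 9\right)^{2}}{20} = 31 - \frac{6 - 2^{2}}{20} = 31 - \frac{6 - 4}{20} = 31 - \frac{1}{10} = \frac{309}{10}$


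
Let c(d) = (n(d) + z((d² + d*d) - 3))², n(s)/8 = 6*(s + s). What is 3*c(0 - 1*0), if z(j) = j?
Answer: 27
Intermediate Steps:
n(s) = 96*s (n(s) = 8*(6*(s + s)) = 8*(6*(2*s)) = 8*(12*s) = 96*s)
c(d) = (-3 + 2*d² + 96*d)² (c(d) = (96*d + ((d² + d*d) - 3))² = (96*d + ((d² + d²) - 3))² = (96*d + (2*d² - 3))² = (96*d + (-3 + 2*d²))² = (-3 + 2*d² + 96*d)²)
3*c(0 - 1*0) = 3*(-3 + 2*(0 - 1*0)² + 96*(0 - 1*0))² = 3*(-3 + 2*(0 + 0)² + 96*(0 + 0))² = 3*(-3 + 2*0² + 96*0)² = 3*(-3 + 2*0 + 0)² = 3*(-3 + 0 + 0)² = 3*(-3)² = 3*9 = 27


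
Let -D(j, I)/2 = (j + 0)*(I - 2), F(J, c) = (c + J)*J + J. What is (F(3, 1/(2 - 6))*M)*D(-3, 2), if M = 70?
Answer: 0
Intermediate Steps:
F(J, c) = J + J*(J + c) (F(J, c) = (J + c)*J + J = J*(J + c) + J = J + J*(J + c))
D(j, I) = -2*j*(-2 + I) (D(j, I) = -2*(j + 0)*(I - 2) = -2*j*(-2 + I))
(F(3, 1/(2 - 6))*M)*D(-3, 2) = ((3*(1 + 3 + 1/(2 - 6)))*70)*(2*(-3)*(2 - 1*2)) = ((3*(1 + 3 + 1/(-4)))*70)*(2*(-3)*(2 - 2)) = ((3*(1 + 3 - ¼))*70)*(2*(-3)*0) = ((3*(15/4))*70)*0 = ((45/4)*70)*0 = (1575/2)*0 = 0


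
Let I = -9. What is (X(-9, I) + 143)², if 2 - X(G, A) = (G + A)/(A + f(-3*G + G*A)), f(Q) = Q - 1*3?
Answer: 5396329/256 ≈ 21079.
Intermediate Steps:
f(Q) = -3 + Q (f(Q) = Q - 3 = -3 + Q)
X(G, A) = 2 - (A + G)/(-3 + A - 3*G + A*G) (X(G, A) = 2 - (G + A)/(A + (-3 + (-3*G + G*A))) = 2 - (A + G)/(A + (-3 + (-3*G + A*G))) = 2 - (A + G)/(A + (-3 - 3*G + A*G)) = 2 - (A + G)/(-3 + A - 3*G + A*G))
(X(-9, I) + 143)² = ((-6 - 9 - 1*(-9) + 2*(-9)*(-3 - 9))/(-3 - 9 - 9*(-3 - 9)) + 143)² = ((-6 - 9 + 9 + 2*(-9)*(-12))/(-3 - 9 - 9*(-12)) + 143)² = ((-6 - 9 + 9 + 216)/(-3 - 9 + 108) + 143)² = (210/96 + 143)² = ((1/96)*210 + 143)² = (35/16 + 143)² = (2323/16)² = 5396329/256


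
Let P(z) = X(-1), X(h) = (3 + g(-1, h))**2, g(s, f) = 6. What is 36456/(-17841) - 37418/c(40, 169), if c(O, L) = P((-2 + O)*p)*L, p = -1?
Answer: -388873574/81408483 ≈ -4.7768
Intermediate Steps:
X(h) = 81 (X(h) = (3 + 6)**2 = 9**2 = 81)
P(z) = 81
c(O, L) = 81*L
36456/(-17841) - 37418/c(40, 169) = 36456/(-17841) - 37418/(81*169) = 36456*(-1/17841) - 37418/13689 = -12152/5947 - 37418*1/13689 = -12152/5947 - 37418/13689 = -388873574/81408483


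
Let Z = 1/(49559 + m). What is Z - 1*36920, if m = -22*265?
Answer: -1614474679/43729 ≈ -36920.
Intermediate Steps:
m = -5830
Z = 1/43729 (Z = 1/(49559 - 5830) = 1/43729 ≈ 2.2868e-5)
Z - 1*36920 = 1/43729 - 1*36920 = 1/43729 - 36920 = -1614474679/43729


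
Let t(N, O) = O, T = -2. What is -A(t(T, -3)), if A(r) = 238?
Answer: -238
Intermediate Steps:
-A(t(T, -3)) = -1*238 = -238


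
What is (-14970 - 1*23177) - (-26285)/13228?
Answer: -504582231/13228 ≈ -38145.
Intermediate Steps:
(-14970 - 1*23177) - (-26285)/13228 = (-14970 - 23177) - (-26285)/13228 = -38147 - 1*(-26285/13228) = -38147 + 26285/13228 = -504582231/13228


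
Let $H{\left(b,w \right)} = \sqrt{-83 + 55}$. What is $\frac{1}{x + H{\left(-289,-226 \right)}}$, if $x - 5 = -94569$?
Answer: $- \frac{23641}{2235587531} - \frac{i \sqrt{7}}{4471175062} \approx -1.0575 \cdot 10^{-5} - 5.9174 \cdot 10^{-10} i$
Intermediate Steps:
$x = -94564$ ($x = 5 - 94569 = -94564$)
$H{\left(b,w \right)} = 2 i \sqrt{7}$ ($H{\left(b,w \right)} = \sqrt{-28} = 2 i \sqrt{7}$)
$\frac{1}{x + H{\left(-289,-226 \right)}} = \frac{1}{-94564 + 2 i \sqrt{7}}$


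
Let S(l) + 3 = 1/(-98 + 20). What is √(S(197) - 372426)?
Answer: I*√2265858114/78 ≈ 610.27*I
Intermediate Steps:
S(l) = -235/78 (S(l) = -3 + 1/(-98 + 20) = -3 + 1/(-78) = -3 - 1/78 = -235/78)
√(S(197) - 372426) = √(-235/78 - 372426) = √(-29049463/78) = I*√2265858114/78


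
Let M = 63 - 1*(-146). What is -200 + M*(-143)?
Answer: -30087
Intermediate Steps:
M = 209 (M = 63 + 146 = 209)
-200 + M*(-143) = -200 + 209*(-143) = -200 - 29887 = -30087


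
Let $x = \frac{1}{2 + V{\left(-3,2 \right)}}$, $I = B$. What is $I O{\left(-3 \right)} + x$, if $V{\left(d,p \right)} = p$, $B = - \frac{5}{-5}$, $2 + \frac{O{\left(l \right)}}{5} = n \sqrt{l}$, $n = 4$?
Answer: $- \frac{39}{4} + 20 i \sqrt{3} \approx -9.75 + 34.641 i$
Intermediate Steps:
$O{\left(l \right)} = -10 + 20 \sqrt{l}$ ($O{\left(l \right)} = -10 + 5 \cdot 4 \sqrt{l} = -10 + 20 \sqrt{l}$)
$B = 1$ ($B = \left(-5\right) \left(- \frac{1}{5}\right) = 1$)
$I = 1$
$x = \frac{1}{4}$ ($x = \frac{1}{2 + 2} = \frac{1}{4} \approx 0.25$)
$I O{\left(-3 \right)} + x = 1 \left(-10 + 20 \sqrt{-3}\right) + \frac{1}{4} = 1 \left(-10 + 20 i \sqrt{3}\right) + \frac{1}{4} = \left(-10 + 20 i \sqrt{3}\right) + \frac{1}{4} = - \frac{39}{4} + 20 i \sqrt{3}$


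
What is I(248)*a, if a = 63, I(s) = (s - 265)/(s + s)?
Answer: -1071/496 ≈ -2.1593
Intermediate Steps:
I(s) = (-265 + s)/(2*s) (I(s) = (-265 + s)/((2*s)) = (-265 + s)*(1/(2*s)) = (-265 + s)/(2*s))
I(248)*a = ((½)*(-265 + 248)/248)*63 = ((½)*(1/248)*(-17))*63 = -17/496*63 = -1071/496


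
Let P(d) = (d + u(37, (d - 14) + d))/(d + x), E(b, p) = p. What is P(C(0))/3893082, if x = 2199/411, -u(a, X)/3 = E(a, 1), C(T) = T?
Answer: -137/951209702 ≈ -1.4403e-7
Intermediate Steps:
u(a, X) = -3 (u(a, X) = -3*1 = -3)
x = 733/137 (x = 2199*(1/411) = 733/137 ≈ 5.3504)
P(d) = (-3 + d)/(733/137 + d) (P(d) = (d - 3)/(d + 733/137) = (-3 + d)/(733/137 + d))
P(C(0))/3893082 = (137*(-3 + 0)/(733 + 137*0))/3893082 = (137*(-3)/(733 + 0))*(1/3893082) = (137*(-3)/733)*(1/3893082) = (137*(1/733)*(-3))*(1/3893082) = -411/733*1/3893082 = -137/951209702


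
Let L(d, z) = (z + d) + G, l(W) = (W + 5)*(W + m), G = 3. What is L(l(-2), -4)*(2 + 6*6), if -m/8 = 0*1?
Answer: -266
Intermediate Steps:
m = 0 (m = -0 = -8*0 = 0)
l(W) = W*(5 + W) (l(W) = (W + 5)*(W + 0) = (5 + W)*W = W*(5 + W))
L(d, z) = 3 + d + z (L(d, z) = (z + d) + 3 = (d + z) + 3 = 3 + d + z)
L(l(-2), -4)*(2 + 6*6) = (3 - 2*(5 - 2) - 4)*(2 + 6*6) = (3 - 2*3 - 4)*(2 + 36) = (3 - 6 - 4)*38 = -7*38 = -266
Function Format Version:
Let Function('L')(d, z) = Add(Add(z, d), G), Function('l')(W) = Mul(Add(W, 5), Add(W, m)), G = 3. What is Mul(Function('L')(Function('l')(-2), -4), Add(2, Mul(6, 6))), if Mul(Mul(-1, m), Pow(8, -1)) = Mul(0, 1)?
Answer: -266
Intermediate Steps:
m = 0 (m = Mul(-8, Mul(0, 1)) = Mul(-8, 0) = 0)
Function('l')(W) = Mul(W, Add(5, W)) (Function('l')(W) = Mul(Add(W, 5), Add(W, 0)) = Mul(Add(5, W), W) = Mul(W, Add(5, W)))
Function('L')(d, z) = Add(3, d, z) (Function('L')(d, z) = Add(Add(z, d), 3) = Add(Add(d, z), 3) = Add(3, d, z))
Mul(Function('L')(Function('l')(-2), -4), Add(2, Mul(6, 6))) = Mul(Add(3, Mul(-2, Add(5, -2)), -4), Add(2, Mul(6, 6))) = Mul(Add(3, Mul(-2, 3), -4), Add(2, 36)) = Mul(Add(3, -6, -4), 38) = Mul(-7, 38) = -266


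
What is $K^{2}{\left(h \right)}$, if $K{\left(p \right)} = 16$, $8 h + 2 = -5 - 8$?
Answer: $256$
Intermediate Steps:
$h = - \frac{15}{8}$ ($h = - \frac{1}{4} + \frac{-5 - 8}{8} = - \frac{1}{4} + \frac{1}{8} \left(-13\right) = - \frac{1}{4} - \frac{13}{8} = - \frac{15}{8} \approx -1.875$)
$K^{2}{\left(h \right)} = 16^{2} = 256$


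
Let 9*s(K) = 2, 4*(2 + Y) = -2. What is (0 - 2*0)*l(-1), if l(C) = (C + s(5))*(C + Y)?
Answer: 0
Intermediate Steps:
Y = -5/2 (Y = -2 + (¼)*(-2) = -2 - ½ = -5/2 ≈ -2.5000)
s(K) = 2/9 (s(K) = (⅑)*2 = 2/9)
l(C) = (-5/2 + C)*(2/9 + C) (l(C) = (C + 2/9)*(C - 5/2) = (2/9 + C)*(-5/2 + C) = (-5/2 + C)*(2/9 + C))
(0 - 2*0)*l(-1) = (0 - 2*0)*(-5/9 + (-1)² - 41/18*(-1)) = (0 + 0)*(-5/9 + 1 + 41/18) = 0*(49/18) = 0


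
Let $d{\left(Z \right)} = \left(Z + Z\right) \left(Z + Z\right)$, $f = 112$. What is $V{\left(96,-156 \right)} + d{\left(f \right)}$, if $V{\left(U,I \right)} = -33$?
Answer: $50143$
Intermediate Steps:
$d{\left(Z \right)} = 4 Z^{2}$ ($d{\left(Z \right)} = 2 Z 2 Z = 4 Z^{2}$)
$V{\left(96,-156 \right)} + d{\left(f \right)} = -33 + 4 \cdot 112^{2} = -33 + 4 \cdot 12544 = -33 + 50176 = 50143$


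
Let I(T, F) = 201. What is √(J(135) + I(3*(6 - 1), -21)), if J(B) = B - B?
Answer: √201 ≈ 14.177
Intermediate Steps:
J(B) = 0
√(J(135) + I(3*(6 - 1), -21)) = √(0 + 201) = √201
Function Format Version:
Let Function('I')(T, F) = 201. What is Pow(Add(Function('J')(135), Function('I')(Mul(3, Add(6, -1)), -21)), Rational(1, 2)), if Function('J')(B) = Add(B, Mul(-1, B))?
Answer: Pow(201, Rational(1, 2)) ≈ 14.177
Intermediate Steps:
Function('J')(B) = 0
Pow(Add(Function('J')(135), Function('I')(Mul(3, Add(6, -1)), -21)), Rational(1, 2)) = Pow(Add(0, 201), Rational(1, 2)) = Pow(201, Rational(1, 2))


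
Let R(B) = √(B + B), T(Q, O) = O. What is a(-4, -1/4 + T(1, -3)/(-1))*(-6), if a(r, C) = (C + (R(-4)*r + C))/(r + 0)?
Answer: 33/4 - 12*I*√2 ≈ 8.25 - 16.971*I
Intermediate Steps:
R(B) = √2*√B (R(B) = √(2*B) = √2*√B)
a(r, C) = (2*C + 2*I*r*√2)/r (a(r, C) = (C + ((√2*√(-4))*r + C))/(r + 0) = (C + ((√2*(2*I))*r + C))/r = (C + ((2*I*√2)*r + C))/r = (C + (2*I*r*√2 + C))/r = (C + (C + 2*I*r*√2))/r = (2*C + 2*I*r*√2)/r)
a(-4, -1/4 + T(1, -3)/(-1))*(-6) = (2*I*√2 + 2*(-1/4 - 3/(-1))/(-4))*(-6) = (2*I*√2 + 2*(-1*¼ - 3*(-1))*(-¼))*(-6) = (2*I*√2 + 2*(-¼ + 3)*(-¼))*(-6) = (2*I*√2 + 2*(11/4)*(-¼))*(-6) = (2*I*√2 - 11/8)*(-6) = (-11/8 + 2*I*√2)*(-6) = 33/4 - 12*I*√2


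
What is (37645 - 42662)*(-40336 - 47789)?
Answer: 442123125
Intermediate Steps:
(37645 - 42662)*(-40336 - 47789) = -5017*(-88125) = 442123125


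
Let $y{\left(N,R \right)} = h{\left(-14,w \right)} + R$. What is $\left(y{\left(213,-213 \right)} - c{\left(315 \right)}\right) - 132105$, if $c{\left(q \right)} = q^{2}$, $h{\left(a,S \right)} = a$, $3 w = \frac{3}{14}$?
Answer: $-231557$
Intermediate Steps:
$w = \frac{1}{14}$ ($w = \frac{3 \cdot \frac{1}{14}}{3} = \frac{1}{3} \cdot \frac{3}{14} = \frac{1}{14} \approx 0.071429$)
$y{\left(N,R \right)} = -14 + R$
$\left(y{\left(213,-213 \right)} - c{\left(315 \right)}\right) - 132105 = \left(\left(-14 - 213\right) - 315^{2}\right) - 132105 = \left(-227 - 99225\right) - 132105 = -99452 - 132105 = -231557$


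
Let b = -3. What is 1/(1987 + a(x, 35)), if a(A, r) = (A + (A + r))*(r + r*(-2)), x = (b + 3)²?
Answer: 1/762 ≈ 0.0013123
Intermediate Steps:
x = 0 (x = (-3 + 3)² = 0² = 0)
a(A, r) = -r*(r + 2*A) (a(A, r) = (r + 2*A)*(r - 2*r) = (r + 2*A)*(-r) = -r*(r + 2*A))
1/(1987 + a(x, 35)) = 1/(1987 - 1*35*(35 + 2*0)) = 1/(1987 - 1*35*(35 + 0)) = 1/(1987 - 1*35*35) = 1/(1987 - 1225) = 1/762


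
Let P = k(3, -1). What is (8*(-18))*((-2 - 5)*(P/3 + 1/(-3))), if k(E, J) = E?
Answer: 672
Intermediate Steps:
P = 3
(8*(-18))*((-2 - 5)*(P/3 + 1/(-3))) = (8*(-18))*((-2 - 5)*(3/3 + 1/(-3))) = -(-1008)*(3*(1/3) + 1*(-1/3)) = -(-1008)*(1 - 1/3) = -(-1008)*2/3 = -144*(-14/3) = 672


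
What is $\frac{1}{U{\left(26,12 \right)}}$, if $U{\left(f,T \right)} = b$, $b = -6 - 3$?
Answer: $- \frac{1}{9} \approx -0.11111$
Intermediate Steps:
$b = -9$ ($b = -6 - 3 = -9$)
$U{\left(f,T \right)} = -9$
$\frac{1}{U{\left(26,12 \right)}} = \frac{1}{-9} = - \frac{1}{9}$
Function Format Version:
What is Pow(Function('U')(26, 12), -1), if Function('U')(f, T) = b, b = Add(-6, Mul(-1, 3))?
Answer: Rational(-1, 9) ≈ -0.11111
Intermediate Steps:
b = -9 (b = Add(-6, -3) = -9)
Function('U')(f, T) = -9
Pow(Function('U')(26, 12), -1) = Pow(-9, -1) = Rational(-1, 9)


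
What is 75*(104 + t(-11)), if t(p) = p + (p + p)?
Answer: 5325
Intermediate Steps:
t(p) = 3*p (t(p) = p + 2*p = 3*p)
75*(104 + t(-11)) = 75*(104 + 3*(-11)) = 75*(104 - 33) = 75*71 = 5325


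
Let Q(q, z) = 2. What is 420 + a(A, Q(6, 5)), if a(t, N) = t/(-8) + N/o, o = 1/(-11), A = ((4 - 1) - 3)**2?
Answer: 398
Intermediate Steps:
A = 0 (A = (3 - 3)**2 = 0**2 = 0)
o = -1/11 (o = 1*(-1/11) = -1/11 ≈ -0.090909)
a(t, N) = -11*N - t/8 (a(t, N) = t/(-8) + N/(-1/11) = t*(-1/8) + N*(-11) = -t/8 - 11*N = -11*N - t/8)
420 + a(A, Q(6, 5)) = 420 + (-11*2 - 1/8*0) = 420 + (-22 + 0) = 420 - 22 = 398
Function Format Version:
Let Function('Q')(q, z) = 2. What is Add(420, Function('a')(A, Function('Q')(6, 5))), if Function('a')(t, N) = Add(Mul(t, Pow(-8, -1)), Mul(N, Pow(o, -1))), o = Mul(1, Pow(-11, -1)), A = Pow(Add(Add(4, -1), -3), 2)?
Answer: 398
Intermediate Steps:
A = 0 (A = Pow(Add(3, -3), 2) = Pow(0, 2) = 0)
o = Rational(-1, 11) (o = Mul(1, Rational(-1, 11)) = Rational(-1, 11) ≈ -0.090909)
Function('a')(t, N) = Add(Mul(-11, N), Mul(Rational(-1, 8), t)) (Function('a')(t, N) = Add(Mul(t, Pow(-8, -1)), Mul(N, Pow(Rational(-1, 11), -1))) = Add(Mul(t, Rational(-1, 8)), Mul(N, -11)) = Add(Mul(Rational(-1, 8), t), Mul(-11, N)) = Add(Mul(-11, N), Mul(Rational(-1, 8), t)))
Add(420, Function('a')(A, Function('Q')(6, 5))) = Add(420, Add(Mul(-11, 2), Mul(Rational(-1, 8), 0))) = Add(420, Add(-22, 0)) = Add(420, -22) = 398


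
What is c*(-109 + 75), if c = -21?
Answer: 714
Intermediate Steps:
c*(-109 + 75) = -21*(-109 + 75) = -21*(-34) = 714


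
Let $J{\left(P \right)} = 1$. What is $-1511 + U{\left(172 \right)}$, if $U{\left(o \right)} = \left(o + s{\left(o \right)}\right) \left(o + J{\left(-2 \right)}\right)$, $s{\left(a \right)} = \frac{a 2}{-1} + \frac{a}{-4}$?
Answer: $-38706$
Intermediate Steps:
$s{\left(a \right)} = - \frac{9 a}{4}$ ($s{\left(a \right)} = 2 a \left(-1\right) + a \left(- \frac{1}{4}\right) = - 2 a - \frac{a}{4} = - \frac{9 a}{4}$)
$U{\left(o \right)} = - \frac{5 o \left(1 + o\right)}{4}$ ($U{\left(o \right)} = \left(o - \frac{9 o}{4}\right) \left(o + 1\right) = - \frac{5 o}{4} \left(1 + o\right) = - \frac{5 o \left(1 + o\right)}{4}$)
$-1511 + U{\left(172 \right)} = -1511 + \frac{5}{4} \cdot 172 \left(-1 - 172\right) = -1511 + \frac{5}{4} \cdot 172 \left(-173\right) = -1511 - 37195 = -38706$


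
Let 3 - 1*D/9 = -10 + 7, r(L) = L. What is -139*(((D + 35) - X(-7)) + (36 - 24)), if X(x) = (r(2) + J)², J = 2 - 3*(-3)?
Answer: 9452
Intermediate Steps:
J = 11 (J = 2 + 9 = 11)
D = 54 (D = 27 - 9*(-10 + 7) = 27 - 9*(-3) = 27 + 27 = 54)
X(x) = 169 (X(x) = (2 + 11)² = 13² = 169)
-139*(((D + 35) - X(-7)) + (36 - 24)) = -139*(((54 + 35) - 1*169) + (36 - 24)) = -139*((89 - 169) + 12) = -139*(-80 + 12) = -139*(-68) = 9452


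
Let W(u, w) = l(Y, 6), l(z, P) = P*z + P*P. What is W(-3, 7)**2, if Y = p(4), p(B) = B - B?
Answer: 1296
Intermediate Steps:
p(B) = 0
Y = 0
l(z, P) = P**2 + P*z (l(z, P) = P*z + P**2 = P**2 + P*z)
W(u, w) = 36 (W(u, w) = 6*(6 + 0) = 6*6 = 36)
W(-3, 7)**2 = 36**2 = 1296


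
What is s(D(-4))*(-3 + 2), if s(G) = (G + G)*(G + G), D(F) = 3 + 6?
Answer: -324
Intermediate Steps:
D(F) = 9
s(G) = 4*G² (s(G) = (2*G)*(2*G) = 4*G²)
s(D(-4))*(-3 + 2) = (4*9²)*(-3 + 2) = (4*81)*(-1) = 324*(-1) = -324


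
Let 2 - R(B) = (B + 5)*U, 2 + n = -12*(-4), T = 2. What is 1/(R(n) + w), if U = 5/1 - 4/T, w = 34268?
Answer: 1/34117 ≈ 2.9311e-5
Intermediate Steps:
n = 46 (n = -2 - 12*(-4) = -2 + 48 = 46)
U = 3 (U = 5/1 - 4/2 = 5*1 - 4*½ = 5 - 2 = 3)
R(B) = -13 - 3*B (R(B) = 2 - (B + 5)*3 = 2 - (5 + B)*3 = 2 - (15 + 3*B) = 2 + (-15 - 3*B) = -13 - 3*B)
1/(R(n) + w) = 1/((-13 - 3*46) + 34268) = 1/((-13 - 138) + 34268) = 1/(-151 + 34268) = 1/34117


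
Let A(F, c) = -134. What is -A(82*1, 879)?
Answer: 134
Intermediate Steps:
-A(82*1, 879) = -1*(-134) = 134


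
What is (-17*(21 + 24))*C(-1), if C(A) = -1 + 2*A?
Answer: 2295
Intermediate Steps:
(-17*(21 + 24))*C(-1) = (-17*(21 + 24))*(-1 + 2*(-1)) = (-17*45)*(-1 - 2) = -765*(-3) = 2295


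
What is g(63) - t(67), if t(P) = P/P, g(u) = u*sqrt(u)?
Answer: -1 + 189*sqrt(7) ≈ 499.05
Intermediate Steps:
g(u) = u**(3/2)
t(P) = 1
g(63) - t(67) = 63**(3/2) - 1*1 = 189*sqrt(7) - 1 = -1 + 189*sqrt(7)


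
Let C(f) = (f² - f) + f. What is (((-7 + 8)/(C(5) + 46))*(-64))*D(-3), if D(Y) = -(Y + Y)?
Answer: -384/71 ≈ -5.4084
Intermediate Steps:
C(f) = f²
D(Y) = -2*Y
(((-7 + 8)/(C(5) + 46))*(-64))*D(-3) = (((-7 + 8)/(5² + 46))*(-64))*(-2*(-3)) = ((1/(25 + 46))*(-64))*6 = ((1/71)*(-64))*6 = -64/71*6 = -384/71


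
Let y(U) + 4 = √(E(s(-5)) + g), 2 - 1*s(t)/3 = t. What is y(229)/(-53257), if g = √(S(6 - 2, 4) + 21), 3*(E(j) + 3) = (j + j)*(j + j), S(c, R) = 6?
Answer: 4/53257 - √(585 + 3*√3)/53257 ≈ -0.00038106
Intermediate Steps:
s(t) = 6 - 3*t
E(j) = -3 + 4*j²/3 (E(j) = -3 + ((j + j)*(j + j))/3 = -3 + ((2*j)*(2*j))/3 = -3 + (4*j²)/3 = -3 + 4*j²/3)
g = 3*√3 (g = √(6 + 21) = √27 = 3*√3 ≈ 5.1962)
y(U) = -4 + √(585 + 3*√3) (y(U) = -4 + √((-3 + 4*(6 - 3*(-5))²/3) + 3*√3) = -4 + √((-3 + 4*(6 + 15)²/3) + 3*√3) = -4 + √((-3 + (4/3)*21²) + 3*√3) = -4 + √((-3 + (4/3)*441) + 3*√3) = -4 + √((-3 + 588) + 3*√3) = -4 + √(585 + 3*√3))
y(229)/(-53257) = (-4 + √(585 + 3*√3))/(-53257) = (-4 + √(585 + 3*√3))*(-1/53257) = 4/53257 - √(585 + 3*√3)/53257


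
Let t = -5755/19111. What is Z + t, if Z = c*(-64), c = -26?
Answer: 31794949/19111 ≈ 1663.7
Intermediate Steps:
Z = 1664 (Z = -26*(-64) = 1664)
t = -5755/19111 (t = -5755*1/19111 = -5755/19111 ≈ -0.30114)
Z + t = 1664 - 5755/19111 = 31794949/19111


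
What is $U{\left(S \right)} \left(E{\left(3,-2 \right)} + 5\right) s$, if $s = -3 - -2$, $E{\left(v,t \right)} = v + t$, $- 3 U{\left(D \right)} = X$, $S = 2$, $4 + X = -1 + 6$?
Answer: $2$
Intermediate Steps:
$X = 1$ ($X = -4 + \left(-1 + 6\right) = -4 + 5 = 1$)
$U{\left(D \right)} = - \frac{1}{3}$ ($U{\left(D \right)} = \left(- \frac{1}{3}\right) 1 = - \frac{1}{3}$)
$E{\left(v,t \right)} = t + v$
$s = -1$ ($s = -3 + 2 = -1$)
$U{\left(S \right)} \left(E{\left(3,-2 \right)} + 5\right) s = - \frac{\left(-2 + 3\right) + 5}{3} \left(-1\right) = - \frac{1 + 5}{3} \left(-1\right) = \left(- \frac{1}{3}\right) 6 \left(-1\right) = \left(-2\right) \left(-1\right) = 2$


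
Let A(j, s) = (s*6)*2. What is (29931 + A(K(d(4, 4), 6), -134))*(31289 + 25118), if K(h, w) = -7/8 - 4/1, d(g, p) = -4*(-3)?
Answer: 1597615461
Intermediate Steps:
d(g, p) = 12
K(h, w) = -39/8 (K(h, w) = -7*1/8 - 4*1 = -7/8 - 4 = -39/8)
A(j, s) = 12*s (A(j, s) = (6*s)*2 = 12*s)
(29931 + A(K(d(4, 4), 6), -134))*(31289 + 25118) = (29931 + 12*(-134))*(31289 + 25118) = (29931 - 1608)*56407 = 28323*56407 = 1597615461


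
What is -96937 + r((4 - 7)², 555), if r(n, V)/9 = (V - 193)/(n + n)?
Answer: -96756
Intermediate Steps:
r(n, V) = 9*(-193 + V)/(2*n) (r(n, V) = 9*((V - 193)/(n + n)) = 9*((-193 + V)/((2*n))) = 9*((-193 + V)*(1/(2*n))) = 9*((-193 + V)/(2*n)) = 9*(-193 + V)/(2*n))
-96937 + r((4 - 7)², 555) = -96937 + 9*(-193 + 555)/(2*((4 - 7)²)) = -96937 + (9/2)*362/(-3)² = -96937 + (9/2)*362/9 = -96937 + (9/2)*(⅑)*362 = -96937 + 181 = -96756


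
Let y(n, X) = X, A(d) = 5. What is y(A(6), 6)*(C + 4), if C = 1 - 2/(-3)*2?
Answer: 38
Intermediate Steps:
C = 7/3 (C = 1 - 2*(-⅓)*2 = 1 + (⅔)*2 = 1 + 4/3 = 7/3 ≈ 2.3333)
y(A(6), 6)*(C + 4) = 6*(7/3 + 4) = 6*(19/3) = 38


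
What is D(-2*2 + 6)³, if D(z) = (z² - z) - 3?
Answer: -1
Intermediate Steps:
D(z) = -3 + z² - z
D(-2*2 + 6)³ = (-3 + (-2*2 + 6)² - (-2*2 + 6))³ = (-3 + (-4 + 6)² - (-4 + 6))³ = (-3 + 2² - 1*2)³ = (-3 + 4 - 2)³ = (-1)³ = -1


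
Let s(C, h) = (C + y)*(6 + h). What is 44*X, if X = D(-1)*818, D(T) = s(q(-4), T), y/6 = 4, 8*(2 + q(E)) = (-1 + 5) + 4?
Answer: 4139080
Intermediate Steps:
q(E) = -1 (q(E) = -2 + ((-1 + 5) + 4)/8 = -2 + (4 + 4)/8 = -2 + (1/8)*8 = -2 + 1 = -1)
y = 24 (y = 6*4 = 24)
s(C, h) = (6 + h)*(24 + C) (s(C, h) = (C + 24)*(6 + h) = (24 + C)*(6 + h) = (6 + h)*(24 + C))
D(T) = 138 + 23*T (D(T) = 144 + 6*(-1) + 24*T - T = 144 - 6 + 24*T - T = 138 + 23*T)
X = 94070 (X = (138 + 23*(-1))*818 = (138 - 23)*818 = 115*818 = 94070)
44*X = 44*94070 = 4139080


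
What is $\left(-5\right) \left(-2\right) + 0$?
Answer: $10$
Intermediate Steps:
$\left(-5\right) \left(-2\right) + 0 = 10 + 0 = 10$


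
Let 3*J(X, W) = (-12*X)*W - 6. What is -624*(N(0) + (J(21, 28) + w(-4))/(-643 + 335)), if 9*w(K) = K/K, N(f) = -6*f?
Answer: -1101620/231 ≈ -4768.9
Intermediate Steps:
J(X, W) = -2 - 4*W*X (J(X, W) = ((-12*X)*W - 6)/3 = (-12*W*X - 6)/3 = (-6 - 12*W*X)/3 = -2 - 4*W*X)
w(K) = ⅑ (w(K) = (K/K)/9 = (⅑)*1 = ⅑)
-624*(N(0) + (J(21, 28) + w(-4))/(-643 + 335)) = -624*(-6*0 + ((-2 - 4*28*21) + ⅑)/(-643 + 335)) = -624*(0 + ((-2 - 2352) + ⅑)/(-308)) = -624*(0 + (-2354 + ⅑)*(-1/308)) = -624*(0 - 21185/9*(-1/308)) = -624*(0 + 21185/2772) = -624*21185/2772 = -1101620/231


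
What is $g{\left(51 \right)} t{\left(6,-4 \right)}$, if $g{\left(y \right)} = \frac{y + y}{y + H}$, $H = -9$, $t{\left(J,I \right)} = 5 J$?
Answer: $\frac{510}{7} \approx 72.857$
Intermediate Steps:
$g{\left(y \right)} = \frac{2 y}{-9 + y}$ ($g{\left(y \right)} = \frac{y + y}{y - 9} = \frac{2 y}{-9 + y}$)
$g{\left(51 \right)} t{\left(6,-4 \right)} = 2 \cdot 51 \frac{1}{-9 + 51} \cdot 5 \cdot 6 = 2 \cdot 51 \cdot \frac{1}{42} \cdot 30 = \frac{17}{7} \cdot 30 = \frac{510}{7}$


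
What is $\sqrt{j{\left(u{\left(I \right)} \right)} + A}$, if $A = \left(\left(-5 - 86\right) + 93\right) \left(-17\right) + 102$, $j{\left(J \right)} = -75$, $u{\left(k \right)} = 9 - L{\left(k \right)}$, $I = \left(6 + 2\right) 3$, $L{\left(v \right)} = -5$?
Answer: $i \sqrt{7} \approx 2.6458 i$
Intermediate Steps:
$I = 24$ ($I = 8 \cdot 3 = 24$)
$u{\left(k \right)} = 14$ ($u{\left(k \right)} = 9 - -5 = 9 + 5 = 14$)
$A = 68$ ($A = \left(-91 + 93\right) \left(-17\right) + 102 = 2 \left(-17\right) + 102 = -34 + 102 = 68$)
$\sqrt{j{\left(u{\left(I \right)} \right)} + A} = \sqrt{-75 + 68} = \sqrt{-7} = i \sqrt{7}$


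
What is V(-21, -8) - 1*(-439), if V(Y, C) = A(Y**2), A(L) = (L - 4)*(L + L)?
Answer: 385873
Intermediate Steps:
A(L) = 2*L*(-4 + L) (A(L) = (-4 + L)*(2*L) = 2*L*(-4 + L))
V(Y, C) = 2*Y**2*(-4 + Y**2)
V(-21, -8) - 1*(-439) = 2*(-21)**2*(-4 + (-21)**2) - 1*(-439) = 2*441*(-4 + 441) + 439 = 2*441*437 + 439 = 385434 + 439 = 385873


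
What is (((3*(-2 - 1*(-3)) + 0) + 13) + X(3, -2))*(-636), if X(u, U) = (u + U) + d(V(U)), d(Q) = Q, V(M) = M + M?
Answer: -8268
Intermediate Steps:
V(M) = 2*M
X(u, U) = u + 3*U (X(u, U) = (u + U) + 2*U = (U + u) + 2*U = u + 3*U)
(((3*(-2 - 1*(-3)) + 0) + 13) + X(3, -2))*(-636) = (((3*(-2 - 1*(-3)) + 0) + 13) + (3 + 3*(-2)))*(-636) = (((3*(-2 + 3) + 0) + 13) + (3 - 6))*(-636) = (((3*1 + 0) + 13) - 3)*(-636) = (((3 + 0) + 13) - 3)*(-636) = ((3 + 13) - 3)*(-636) = (16 - 3)*(-636) = 13*(-636) = -8268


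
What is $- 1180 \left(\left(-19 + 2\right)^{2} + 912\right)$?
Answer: $-1417180$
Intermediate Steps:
$- 1180 \left(\left(-19 + 2\right)^{2} + 912\right) = - 1180 \left(\left(-17\right)^{2} + 912\right) = - 1180 \left(289 + 912\right) = \left(-1180\right) 1201 = -1417180$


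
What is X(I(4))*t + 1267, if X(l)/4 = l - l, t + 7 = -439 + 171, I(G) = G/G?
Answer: 1267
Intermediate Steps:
I(G) = 1
t = -275 (t = -7 + (-439 + 171) = -7 - 268 = -275)
X(l) = 0 (X(l) = 4*(l - l) = 4*0 = 0)
X(I(4))*t + 1267 = 0*(-275) + 1267 = 0 + 1267 = 1267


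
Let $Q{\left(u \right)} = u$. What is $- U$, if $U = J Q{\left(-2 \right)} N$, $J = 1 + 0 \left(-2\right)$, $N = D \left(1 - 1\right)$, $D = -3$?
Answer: $0$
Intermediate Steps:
$N = 0$ ($N = - 3 \left(1 - 1\right) = \left(-3\right) 0 = 0$)
$J = 1$ ($J = 1 + 0 = 1$)
$U = 0$ ($U = 1 \left(-2\right) 0 = \left(-2\right) 0 = 0$)
$- U = \left(-1\right) 0 = 0$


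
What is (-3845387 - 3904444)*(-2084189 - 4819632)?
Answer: 53503446004251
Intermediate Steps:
(-3845387 - 3904444)*(-2084189 - 4819632) = -7749831*(-6903821) = 53503446004251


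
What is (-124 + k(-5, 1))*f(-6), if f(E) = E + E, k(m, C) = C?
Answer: 1476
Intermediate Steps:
f(E) = 2*E
(-124 + k(-5, 1))*f(-6) = (-124 + 1)*(2*(-6)) = -123*(-12) = 1476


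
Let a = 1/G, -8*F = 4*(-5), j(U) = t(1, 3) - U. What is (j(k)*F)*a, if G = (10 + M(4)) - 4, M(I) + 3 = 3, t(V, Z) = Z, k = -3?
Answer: 5/2 ≈ 2.5000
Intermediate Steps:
M(I) = 0 (M(I) = -3 + 3 = 0)
G = 6 (G = (10 + 0) - 4 = 10 - 4 = 6)
j(U) = 3 - U
F = 5/2 (F = -(-5)/2 = -⅛*(-20) = 5/2 ≈ 2.5000)
a = ⅙ (a = 1/6 = ⅙ ≈ 0.16667)
(j(k)*F)*a = ((3 - 1*(-3))*(5/2))*(⅙) = ((3 + 3)*(5/2))*(⅙) = (6*(5/2))*(⅙) = 15*(⅙) = 5/2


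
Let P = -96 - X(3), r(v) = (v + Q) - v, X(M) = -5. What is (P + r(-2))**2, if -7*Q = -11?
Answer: 391876/49 ≈ 7997.5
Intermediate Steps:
Q = 11/7 (Q = -1/7*(-11) = 11/7 ≈ 1.5714)
r(v) = 11/7 (r(v) = (v + 11/7) - v = (11/7 + v) - v = 11/7)
P = -91 (P = -96 - 1*(-5) = -96 + 5 = -91)
(P + r(-2))**2 = (-91 + 11/7)**2 = (-626/7)**2 = 391876/49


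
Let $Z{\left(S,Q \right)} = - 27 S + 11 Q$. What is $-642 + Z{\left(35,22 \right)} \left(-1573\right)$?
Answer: $1105177$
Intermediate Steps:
$-642 + Z{\left(35,22 \right)} \left(-1573\right) = -642 + \left(\left(-27\right) 35 + 11 \cdot 22\right) \left(-1573\right) = -642 + \left(-945 + 242\right) \left(-1573\right) = -642 - -1105819 = -642 + 1105819 = 1105177$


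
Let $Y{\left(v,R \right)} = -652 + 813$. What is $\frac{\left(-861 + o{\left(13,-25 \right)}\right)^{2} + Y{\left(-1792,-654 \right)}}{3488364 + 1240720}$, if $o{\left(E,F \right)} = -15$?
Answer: $\frac{767537}{4729084} \approx 0.1623$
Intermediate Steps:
$Y{\left(v,R \right)} = 161$
$\frac{\left(-861 + o{\left(13,-25 \right)}\right)^{2} + Y{\left(-1792,-654 \right)}}{3488364 + 1240720} = \frac{\left(-861 - 15\right)^{2} + 161}{3488364 + 1240720} = \frac{\left(-876\right)^{2} + 161}{4729084} = \left(767376 + 161\right) \frac{1}{4729084} = 767537 \cdot \frac{1}{4729084} = \frac{767537}{4729084}$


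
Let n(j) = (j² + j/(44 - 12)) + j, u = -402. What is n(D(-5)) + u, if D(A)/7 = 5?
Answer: 27491/32 ≈ 859.09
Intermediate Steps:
D(A) = 35 (D(A) = 7*5 = 35)
n(j) = j² + 33*j/32 (n(j) = (j² + j/32) + j = j² + 33*j/32)
n(D(-5)) + u = (1/32)*35*(33 + 32*35) - 402 = (1/32)*35*(33 + 1120) - 402 = (1/32)*35*1153 - 402 = 40355/32 - 402 = 27491/32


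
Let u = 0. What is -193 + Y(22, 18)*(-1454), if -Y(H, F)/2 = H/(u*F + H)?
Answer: 2715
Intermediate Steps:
Y(H, F) = -2 (Y(H, F) = -2*H/(0*F + H) = -2*H/(0 + H) = -2*H/H = -2*1 = -2)
-193 + Y(22, 18)*(-1454) = -193 - 2*(-1454) = -193 + 2908 = 2715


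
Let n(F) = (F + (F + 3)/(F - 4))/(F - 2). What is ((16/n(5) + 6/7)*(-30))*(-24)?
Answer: 298080/91 ≈ 3275.6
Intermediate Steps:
n(F) = (F + (3 + F)/(-4 + F))/(-2 + F)
((16/n(5) + 6/7)*(-30))*(-24) = ((16/(((3 + 5² - 3*5)/(8 + 5² - 6*5))) + 6/7)*(-30))*(-24) = ((16/(((3 + 25 - 15)/(8 + 25 - 30))) + 6*(⅐))*(-30))*(-24) = ((16/((13/3)) + 6/7)*(-30))*(-24) = ((16/(((⅓)*13)) + 6/7)*(-30))*(-24) = ((16/(13/3) + 6/7)*(-30))*(-24) = ((16*(3/13) + 6/7)*(-30))*(-24) = ((48/13 + 6/7)*(-30))*(-24) = ((414/91)*(-30))*(-24) = -12420/91*(-24) = 298080/91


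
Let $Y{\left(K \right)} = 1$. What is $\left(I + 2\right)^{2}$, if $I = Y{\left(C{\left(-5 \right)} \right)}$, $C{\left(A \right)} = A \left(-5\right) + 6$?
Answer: $9$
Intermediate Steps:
$C{\left(A \right)} = 6 - 5 A$ ($C{\left(A \right)} = - 5 A + 6 = 6 - 5 A$)
$I = 1$
$\left(I + 2\right)^{2} = \left(1 + 2\right)^{2} = 3^{2} = 9$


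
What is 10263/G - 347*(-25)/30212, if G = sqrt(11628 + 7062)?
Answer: 8675/30212 + 3421*sqrt(18690)/6230 ≈ 75.358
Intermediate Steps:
G = sqrt(18690) ≈ 136.71
10263/G - 347*(-25)/30212 = 10263/(sqrt(18690)) - 347*(-25)/30212 = 10263*(sqrt(18690)/18690) + 8675*(1/30212) = 3421*sqrt(18690)/6230 + 8675/30212 = 8675/30212 + 3421*sqrt(18690)/6230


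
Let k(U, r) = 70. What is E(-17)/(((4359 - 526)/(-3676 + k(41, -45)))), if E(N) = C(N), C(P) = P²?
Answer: -1042134/3833 ≈ -271.88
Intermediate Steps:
E(N) = N²
E(-17)/(((4359 - 526)/(-3676 + k(41, -45)))) = (-17)²/(((4359 - 526)/(-3676 + 70))) = 289/((3833/(-3606))) = 289/((3833*(-1/3606))) = 289/(-3833/3606) = 289*(-3606/3833) = -1042134/3833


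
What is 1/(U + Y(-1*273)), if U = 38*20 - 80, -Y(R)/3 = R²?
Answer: -1/222907 ≈ -4.4862e-6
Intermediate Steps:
Y(R) = -3*R²
U = 680 (U = 760 - 80 = 680)
1/(U + Y(-1*273)) = 1/(680 - 3*(-1*273)²) = 1/(680 - 3*(-273)²) = 1/(680 - 3*74529) = 1/(680 - 223587) = 1/(-222907) = -1/222907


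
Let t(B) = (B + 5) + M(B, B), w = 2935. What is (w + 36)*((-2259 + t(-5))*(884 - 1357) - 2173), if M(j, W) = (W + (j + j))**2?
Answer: 2851889639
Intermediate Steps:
M(j, W) = (W + 2*j)**2
t(B) = 5 + B + 9*B**2 (t(B) = (B + 5) + (B + 2*B)**2 = (5 + B) + (3*B)**2 = (5 + B) + 9*B**2 = 5 + B + 9*B**2)
(w + 36)*((-2259 + t(-5))*(884 - 1357) - 2173) = (2935 + 36)*((-2259 + (5 - 5 + 9*(-5)**2))*(884 - 1357) - 2173) = 2971*((-2259 + (5 - 5 + 9*25))*(-473) - 2173) = 2971*((-2259 + (5 - 5 + 225))*(-473) - 2173) = 2971*((-2259 + 225)*(-473) - 2173) = 2971*(-2034*(-473) - 2173) = 2971*(962082 - 2173) = 2971*959909 = 2851889639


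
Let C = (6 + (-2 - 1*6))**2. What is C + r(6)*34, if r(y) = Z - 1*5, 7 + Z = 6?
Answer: -200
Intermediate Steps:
Z = -1 (Z = -7 + 6 = -1)
C = 4 (C = (6 + (-2 - 6))**2 = (6 - 8)**2 = (-2)**2 = 4)
r(y) = -6 (r(y) = -1 - 1*5 = -1 - 5 = -6)
C + r(6)*34 = 4 - 6*34 = 4 - 204 = -200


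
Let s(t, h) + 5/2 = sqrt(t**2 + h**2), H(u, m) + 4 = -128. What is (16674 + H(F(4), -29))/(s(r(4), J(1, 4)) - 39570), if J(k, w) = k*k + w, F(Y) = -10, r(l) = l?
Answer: -2618433180/6263930861 - 66168*sqrt(41)/6263930861 ≈ -0.41809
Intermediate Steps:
H(u, m) = -132 (H(u, m) = -4 - 128 = -132)
J(k, w) = w + k**2 (J(k, w) = k**2 + w = w + k**2)
s(t, h) = -5/2 + sqrt(h**2 + t**2) (s(t, h) = -5/2 + sqrt(t**2 + h**2) = -5/2 + sqrt(h**2 + t**2))
(16674 + H(F(4), -29))/(s(r(4), J(1, 4)) - 39570) = (16674 - 132)/((-5/2 + sqrt((4 + 1**2)**2 + 4**2)) - 39570) = 16542/((-5/2 + sqrt((4 + 1)**2 + 16)) - 39570) = 16542/((-5/2 + sqrt(5**2 + 16)) - 39570) = 16542/((-5/2 + sqrt(25 + 16)) - 39570) = 16542/((-5/2 + sqrt(41)) - 39570) = 16542/(-79145/2 + sqrt(41))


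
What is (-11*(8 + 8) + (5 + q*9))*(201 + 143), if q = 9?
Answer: -30960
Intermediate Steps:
(-11*(8 + 8) + (5 + q*9))*(201 + 143) = (-11*(8 + 8) + (5 + 9*9))*(201 + 143) = (-11*16 + (5 + 81))*344 = (-176 + 86)*344 = -90*344 = -30960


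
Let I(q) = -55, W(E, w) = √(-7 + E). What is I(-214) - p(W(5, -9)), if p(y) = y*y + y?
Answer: -53 - I*√2 ≈ -53.0 - 1.4142*I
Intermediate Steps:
p(y) = y + y² (p(y) = y² + y = y + y²)
I(-214) - p(W(5, -9)) = -55 - √(-7 + 5)*(1 + √(-7 + 5)) = -55 - √(-2)*(1 + √(-2)) = -55 - I*√2*(1 + I*√2)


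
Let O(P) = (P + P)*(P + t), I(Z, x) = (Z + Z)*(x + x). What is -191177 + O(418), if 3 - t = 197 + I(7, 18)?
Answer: -425257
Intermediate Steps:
I(Z, x) = 4*Z*x (I(Z, x) = (2*Z)*(2*x) = 4*Z*x)
t = -698 (t = 3 - (197 + 4*7*18) = 3 - (197 + 504) = 3 - 1*701 = 3 - 701 = -698)
O(P) = 2*P*(-698 + P) (O(P) = (P + P)*(P - 698) = (2*P)*(-698 + P) = 2*P*(-698 + P))
-191177 + O(418) = -191177 + 2*418*(-698 + 418) = -191177 + 2*418*(-280) = -191177 - 234080 = -425257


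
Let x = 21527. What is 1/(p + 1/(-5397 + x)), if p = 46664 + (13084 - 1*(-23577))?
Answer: 16130/1344032251 ≈ 1.2001e-5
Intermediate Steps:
p = 83325 (p = 46664 + (13084 + 23577) = 46664 + 36661 = 83325)
1/(p + 1/(-5397 + x)) = 1/(83325 + 1/(-5397 + 21527)) = 1/(83325 + 1/16130) = 1/(1344032251/16130) = 16130/1344032251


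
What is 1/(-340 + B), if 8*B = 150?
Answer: -4/1285 ≈ -0.0031128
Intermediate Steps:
B = 75/4 (B = (1/8)*150 = 75/4 ≈ 18.750)
1/(-340 + B) = 1/(-340 + 75/4) = 1/(-1285/4) = -4/1285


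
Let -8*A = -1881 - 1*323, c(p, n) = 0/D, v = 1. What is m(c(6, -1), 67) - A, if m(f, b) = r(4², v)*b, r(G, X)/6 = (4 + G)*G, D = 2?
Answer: 256729/2 ≈ 1.2836e+5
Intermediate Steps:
c(p, n) = 0 (c(p, n) = 0/2 = 0*(½) = 0)
r(G, X) = 6*G*(4 + G) (r(G, X) = 6*((4 + G)*G) = 6*(G*(4 + G)) = 6*G*(4 + G))
m(f, b) = 1920*b (m(f, b) = (6*4²*(4 + 4²))*b = (6*16*(4 + 16))*b = (6*16*20)*b = 1920*b)
A = 551/2 (A = -(-1881 - 1*323)/8 = -(-1881 - 323)/8 = -⅛*(-2204) = 551/2 ≈ 275.50)
m(c(6, -1), 67) - A = 1920*67 - 1*551/2 = 128640 - 551/2 = 256729/2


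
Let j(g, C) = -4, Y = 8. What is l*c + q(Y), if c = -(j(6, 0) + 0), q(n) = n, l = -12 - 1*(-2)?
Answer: -32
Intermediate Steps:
l = -10 (l = -12 + 2 = -10)
c = 4 (c = -(-4 + 0) = -1*(-4) = 4)
l*c + q(Y) = -10*4 + 8 = -40 + 8 = -32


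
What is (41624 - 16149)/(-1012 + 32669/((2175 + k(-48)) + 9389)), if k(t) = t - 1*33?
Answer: -292529425/11588127 ≈ -25.244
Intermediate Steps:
k(t) = -33 + t (k(t) = t - 33 = -33 + t)
(41624 - 16149)/(-1012 + 32669/((2175 + k(-48)) + 9389)) = (41624 - 16149)/(-1012 + 32669/((2175 + (-33 - 48)) + 9389)) = 25475/(-1012 + 32669/((2175 - 81) + 9389)) = 25475/(-1012 + 32669/(2094 + 9389)) = 25475/(-1012 + 32669/11483) = 25475/(-11588127/11483) = 25475*(-11483/11588127) = -292529425/11588127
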